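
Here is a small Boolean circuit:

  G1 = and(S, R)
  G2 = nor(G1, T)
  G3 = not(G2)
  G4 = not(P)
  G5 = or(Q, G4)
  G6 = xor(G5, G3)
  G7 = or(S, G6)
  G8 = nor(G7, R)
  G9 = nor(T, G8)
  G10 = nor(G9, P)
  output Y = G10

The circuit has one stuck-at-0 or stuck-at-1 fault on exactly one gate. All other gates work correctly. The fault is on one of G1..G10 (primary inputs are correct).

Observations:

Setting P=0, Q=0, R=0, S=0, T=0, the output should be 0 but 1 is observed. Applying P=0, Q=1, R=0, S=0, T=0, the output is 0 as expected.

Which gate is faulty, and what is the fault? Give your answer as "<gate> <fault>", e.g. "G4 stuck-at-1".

Fault-free values for test 1 (P=0, Q=0, R=0, S=0, T=0): G1=0, G2=1, G3=0, G4=1, G5=1, G6=1, G7=1, G8=0, G9=1, G10=0, giving Y=0. Observed 1.
Test 1: faults giving observed 1 are {G1 stuck-at-1, G2 stuck-at-0, G3 stuck-at-1, G4 stuck-at-0, G5 stuck-at-0, G6 stuck-at-0, G7 stuck-at-0, G8 stuck-at-1, G9 stuck-at-0, G10 stuck-at-1}.
Test 2 (P=0, Q=1, R=0, S=0, T=0): fault-free G1=0, G2=1, G3=0, G4=1, G5=1, G6=1, G7=1, G8=0, G9=1, G10=0 → 0; observed 0. Eliminates G1 stuck-at-1, G2 stuck-at-0, G3 stuck-at-1, G5 stuck-at-0, G6 stuck-at-0, G7 stuck-at-0, G8 stuck-at-1, G9 stuck-at-0, G10 stuck-at-1.
Only G4 stuck-at-0 is consistent with every test.

G4 stuck-at-0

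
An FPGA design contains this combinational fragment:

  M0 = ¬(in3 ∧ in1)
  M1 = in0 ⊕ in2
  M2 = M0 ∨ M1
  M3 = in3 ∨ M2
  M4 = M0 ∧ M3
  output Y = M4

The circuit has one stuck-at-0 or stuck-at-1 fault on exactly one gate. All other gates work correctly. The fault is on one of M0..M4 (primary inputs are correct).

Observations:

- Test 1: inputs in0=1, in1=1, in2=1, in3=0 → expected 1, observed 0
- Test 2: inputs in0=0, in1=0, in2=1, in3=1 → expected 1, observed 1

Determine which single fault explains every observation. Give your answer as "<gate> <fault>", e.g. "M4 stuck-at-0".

M2 stuck-at-0

Fault-free values for test 1 (in0=1, in1=1, in2=1, in3=0): M0=1, M1=0, M2=1, M3=1, M4=1, giving Y=1. Observed 0.
Test 1: faults giving observed 0 are {M0 stuck-at-0, M2 stuck-at-0, M3 stuck-at-0, M4 stuck-at-0}.
Test 2 (in0=0, in1=0, in2=1, in3=1): fault-free M0=1, M1=1, M2=1, M3=1, M4=1 → 1; observed 1. Eliminates M0 stuck-at-0, M3 stuck-at-0, M4 stuck-at-0.
Only M2 stuck-at-0 is consistent with every test.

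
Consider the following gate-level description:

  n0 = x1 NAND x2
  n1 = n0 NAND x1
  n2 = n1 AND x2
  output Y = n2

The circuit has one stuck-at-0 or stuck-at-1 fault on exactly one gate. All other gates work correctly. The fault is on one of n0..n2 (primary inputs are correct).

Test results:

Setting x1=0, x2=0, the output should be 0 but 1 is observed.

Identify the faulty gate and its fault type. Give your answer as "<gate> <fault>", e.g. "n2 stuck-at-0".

Fault-free values for test 1 (x1=0, x2=0): n0=1, n1=1, n2=0, giving Y=0. Observed 1.
Test 1: faults giving observed 1 are {n2 stuck-at-1}.
Only n2 stuck-at-1 is consistent with every test.

n2 stuck-at-1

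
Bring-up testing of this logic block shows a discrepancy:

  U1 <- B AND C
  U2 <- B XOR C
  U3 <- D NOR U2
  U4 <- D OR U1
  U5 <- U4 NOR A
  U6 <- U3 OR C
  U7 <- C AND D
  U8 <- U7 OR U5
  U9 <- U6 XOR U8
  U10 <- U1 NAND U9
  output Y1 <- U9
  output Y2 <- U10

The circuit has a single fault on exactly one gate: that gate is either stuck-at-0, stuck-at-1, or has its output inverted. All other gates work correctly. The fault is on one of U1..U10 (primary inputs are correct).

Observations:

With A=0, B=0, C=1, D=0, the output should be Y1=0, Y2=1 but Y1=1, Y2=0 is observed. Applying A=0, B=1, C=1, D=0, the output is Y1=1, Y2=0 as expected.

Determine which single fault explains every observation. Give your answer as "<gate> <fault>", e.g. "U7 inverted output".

U1 stuck-at-1

Fault-free values for test 1 (A=0, B=0, C=1, D=0): U1=0, U2=1, U3=0, U4=0, U5=1, U6=1, U7=0, U8=1, U9=0, U10=1, giving Y1=0, Y2=1. Observed Y1=1, Y2=0.
Test 1: faults giving observed Y1=1, Y2=0 are {U1 stuck-at-1, U1 inverted output}.
Test 2 (A=0, B=1, C=1, D=0): fault-free U1=1, U2=0, U3=1, U4=1, U5=0, U6=1, U7=0, U8=0, U9=1, U10=0 → Y1=1, Y2=0; observed Y1=1, Y2=0. Eliminates U1 inverted output.
Only U1 stuck-at-1 is consistent with every test.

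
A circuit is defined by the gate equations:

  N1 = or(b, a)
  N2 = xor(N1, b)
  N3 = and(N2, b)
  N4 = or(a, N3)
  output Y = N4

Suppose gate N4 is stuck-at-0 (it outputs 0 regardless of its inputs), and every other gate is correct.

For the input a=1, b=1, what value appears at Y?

0

Propagate with N4 forced: N1=1, N2=0, N3=0, N4=0 [stuck-at-0].
So Y = 0. (Without the fault it would be 1.)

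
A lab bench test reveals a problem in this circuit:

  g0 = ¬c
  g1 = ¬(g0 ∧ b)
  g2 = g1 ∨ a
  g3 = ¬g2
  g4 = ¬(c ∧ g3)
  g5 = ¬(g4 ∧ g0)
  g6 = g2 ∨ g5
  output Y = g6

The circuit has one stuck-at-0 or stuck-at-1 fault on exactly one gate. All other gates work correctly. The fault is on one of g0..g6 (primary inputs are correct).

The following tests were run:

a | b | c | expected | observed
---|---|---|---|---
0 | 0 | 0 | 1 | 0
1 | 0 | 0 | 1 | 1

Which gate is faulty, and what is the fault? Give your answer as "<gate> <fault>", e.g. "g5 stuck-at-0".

g1 stuck-at-0

Fault-free values for test 1 (a=0, b=0, c=0): g0=1, g1=1, g2=1, g3=0, g4=1, g5=0, g6=1, giving Y=1. Observed 0.
Test 1: faults giving observed 0 are {g1 stuck-at-0, g2 stuck-at-0, g6 stuck-at-0}.
Test 2 (a=1, b=0, c=0): fault-free g0=1, g1=1, g2=1, g3=0, g4=1, g5=0, g6=1 → 1; observed 1. Eliminates g2 stuck-at-0, g6 stuck-at-0.
Only g1 stuck-at-0 is consistent with every test.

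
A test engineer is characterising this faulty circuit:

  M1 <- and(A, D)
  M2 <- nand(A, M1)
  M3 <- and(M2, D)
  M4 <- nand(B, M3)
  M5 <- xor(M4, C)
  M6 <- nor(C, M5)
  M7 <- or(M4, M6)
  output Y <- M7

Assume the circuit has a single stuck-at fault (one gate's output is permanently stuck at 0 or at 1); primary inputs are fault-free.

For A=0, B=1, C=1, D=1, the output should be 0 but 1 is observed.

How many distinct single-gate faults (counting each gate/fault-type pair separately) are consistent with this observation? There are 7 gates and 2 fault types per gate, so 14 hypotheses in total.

5

Fault-free: M1=0, M2=1, M3=1, M4=0, M5=1, M6=0, M7=0 → 0. Observed 1.
  M1 stuck-at-0: output 0 ✗
  M1 stuck-at-1: output 0 ✗
  M2 stuck-at-0: output 1 ✓
  M2 stuck-at-1: output 0 ✗
  M3 stuck-at-0: output 1 ✓
  M3 stuck-at-1: output 0 ✗
  M4 stuck-at-0: output 0 ✗
  M4 stuck-at-1: output 1 ✓
  M5 stuck-at-0: output 0 ✗
  M5 stuck-at-1: output 0 ✗
  M6 stuck-at-0: output 0 ✗
  M6 stuck-at-1: output 1 ✓
  M7 stuck-at-0: output 0 ✗
  M7 stuck-at-1: output 1 ✓
Consistent faults: {M2 stuck-at-0, M3 stuck-at-0, M4 stuck-at-1, M6 stuck-at-1, M7 stuck-at-1} — 5 in all.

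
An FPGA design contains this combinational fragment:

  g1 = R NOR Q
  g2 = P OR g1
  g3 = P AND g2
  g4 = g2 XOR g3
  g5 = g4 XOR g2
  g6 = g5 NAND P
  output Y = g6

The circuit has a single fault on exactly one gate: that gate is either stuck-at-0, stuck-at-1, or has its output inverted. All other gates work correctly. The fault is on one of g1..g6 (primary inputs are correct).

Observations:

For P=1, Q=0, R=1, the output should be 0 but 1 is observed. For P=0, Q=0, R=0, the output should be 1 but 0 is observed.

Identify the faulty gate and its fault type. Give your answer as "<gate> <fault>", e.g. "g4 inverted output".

Fault-free values for test 1 (P=1, Q=0, R=1): g1=0, g2=1, g3=1, g4=0, g5=1, g6=0, giving Y=0. Observed 1.
Test 1: faults giving observed 1 are {g2 stuck-at-0, g2 inverted output, g3 stuck-at-0, g3 inverted output, g4 stuck-at-1, g4 inverted output, g5 stuck-at-0, g5 inverted output, g6 stuck-at-1, g6 inverted output}.
Test 2 (P=0, Q=0, R=0): fault-free g1=1, g2=1, g3=0, g4=1, g5=0, g6=1 → 1; observed 0. Eliminates g2 stuck-at-0, g2 inverted output, g3 stuck-at-0, g3 inverted output, g4 stuck-at-1, g4 inverted output, g5 stuck-at-0, g5 inverted output, g6 stuck-at-1.
Only g6 inverted output is consistent with every test.

g6 inverted output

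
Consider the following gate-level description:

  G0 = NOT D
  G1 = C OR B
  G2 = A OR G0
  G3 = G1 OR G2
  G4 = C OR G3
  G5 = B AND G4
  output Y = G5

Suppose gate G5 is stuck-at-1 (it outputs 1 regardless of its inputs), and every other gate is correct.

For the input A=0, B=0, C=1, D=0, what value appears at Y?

1

Propagate with G5 forced: G0=1, G1=1, G2=1, G3=1, G4=1, G5=1 [stuck-at-1].
So Y = 1. (Without the fault it would be 0.)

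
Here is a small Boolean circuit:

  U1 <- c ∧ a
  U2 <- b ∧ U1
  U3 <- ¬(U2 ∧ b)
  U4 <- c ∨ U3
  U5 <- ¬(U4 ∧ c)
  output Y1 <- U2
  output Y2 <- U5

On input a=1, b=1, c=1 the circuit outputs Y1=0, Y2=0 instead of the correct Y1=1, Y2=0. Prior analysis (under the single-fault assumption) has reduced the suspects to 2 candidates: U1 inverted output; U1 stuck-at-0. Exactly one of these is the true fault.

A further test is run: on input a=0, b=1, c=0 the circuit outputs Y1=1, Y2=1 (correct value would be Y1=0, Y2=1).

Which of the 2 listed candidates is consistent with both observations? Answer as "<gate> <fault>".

U1 inverted output

Evaluate each candidate on input a=0, b=1, c=0:
  U1 inverted output: U1=1 [inverted output], U2=1, U3=0, U4=0, U5=1 → Y1=1, Y2=1 — matches
  U1 stuck-at-0: U1=0 [stuck-at-0], U2=0, U3=1, U4=1, U5=1 → Y1=0, Y2=1 — eliminated
Only U1 inverted output reproduces the observed Y1=1, Y2=1.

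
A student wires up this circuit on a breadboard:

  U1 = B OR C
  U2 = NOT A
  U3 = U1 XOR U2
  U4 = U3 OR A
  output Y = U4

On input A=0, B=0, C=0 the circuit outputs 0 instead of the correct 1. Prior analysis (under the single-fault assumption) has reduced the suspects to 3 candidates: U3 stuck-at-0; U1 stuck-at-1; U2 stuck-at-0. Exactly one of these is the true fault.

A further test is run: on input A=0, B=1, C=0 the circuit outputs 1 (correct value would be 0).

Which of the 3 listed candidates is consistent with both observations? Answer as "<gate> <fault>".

U2 stuck-at-0

Evaluate each candidate on input A=0, B=1, C=0:
  U3 stuck-at-0: U1=1, U2=1, U3=0 [stuck-at-0], U4=0 → 0 — eliminated
  U1 stuck-at-1: U1=1 [stuck-at-1], U2=1, U3=0, U4=0 → 0 — eliminated
  U2 stuck-at-0: U1=1, U2=0 [stuck-at-0], U3=1, U4=1 → 1 — matches
Only U2 stuck-at-0 reproduces the observed 1.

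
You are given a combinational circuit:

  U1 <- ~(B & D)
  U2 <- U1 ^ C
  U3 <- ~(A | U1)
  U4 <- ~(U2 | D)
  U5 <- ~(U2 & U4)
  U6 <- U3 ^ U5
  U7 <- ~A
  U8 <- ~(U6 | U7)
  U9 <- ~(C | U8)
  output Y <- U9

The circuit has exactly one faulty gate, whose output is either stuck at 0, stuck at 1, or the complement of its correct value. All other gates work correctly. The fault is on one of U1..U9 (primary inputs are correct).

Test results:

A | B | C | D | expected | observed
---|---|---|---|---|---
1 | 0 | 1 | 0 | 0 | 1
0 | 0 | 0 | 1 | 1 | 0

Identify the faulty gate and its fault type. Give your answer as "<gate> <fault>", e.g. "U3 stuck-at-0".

Fault-free values for test 1 (A=1, B=0, C=1, D=0): U1=1, U2=0, U3=0, U4=1, U5=1, U6=1, U7=0, U8=0, U9=0, giving Y=0. Observed 1.
Test 1: faults giving observed 1 are {U9 stuck-at-1, U9 inverted output}.
Test 2 (A=0, B=0, C=0, D=1): fault-free U1=1, U2=1, U3=0, U4=0, U5=1, U6=1, U7=1, U8=0, U9=1 → 1; observed 0. Eliminates U9 stuck-at-1.
Only U9 inverted output is consistent with every test.

U9 inverted output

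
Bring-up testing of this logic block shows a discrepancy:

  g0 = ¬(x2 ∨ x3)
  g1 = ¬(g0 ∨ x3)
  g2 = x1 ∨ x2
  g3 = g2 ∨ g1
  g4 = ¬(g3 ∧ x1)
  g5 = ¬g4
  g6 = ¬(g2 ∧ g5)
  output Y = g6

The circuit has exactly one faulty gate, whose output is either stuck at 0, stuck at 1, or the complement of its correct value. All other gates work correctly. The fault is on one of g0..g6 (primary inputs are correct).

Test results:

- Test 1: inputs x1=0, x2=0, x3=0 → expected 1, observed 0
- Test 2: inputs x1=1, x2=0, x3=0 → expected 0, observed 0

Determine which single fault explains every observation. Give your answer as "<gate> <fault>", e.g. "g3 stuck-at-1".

Fault-free values for test 1 (x1=0, x2=0, x3=0): g0=1, g1=0, g2=0, g3=0, g4=1, g5=0, g6=1, giving Y=1. Observed 0.
Test 1: faults giving observed 0 are {g6 stuck-at-0, g6 inverted output}.
Test 2 (x1=1, x2=0, x3=0): fault-free g0=1, g1=0, g2=1, g3=1, g4=0, g5=1, g6=0 → 0; observed 0. Eliminates g6 inverted output.
Only g6 stuck-at-0 is consistent with every test.

g6 stuck-at-0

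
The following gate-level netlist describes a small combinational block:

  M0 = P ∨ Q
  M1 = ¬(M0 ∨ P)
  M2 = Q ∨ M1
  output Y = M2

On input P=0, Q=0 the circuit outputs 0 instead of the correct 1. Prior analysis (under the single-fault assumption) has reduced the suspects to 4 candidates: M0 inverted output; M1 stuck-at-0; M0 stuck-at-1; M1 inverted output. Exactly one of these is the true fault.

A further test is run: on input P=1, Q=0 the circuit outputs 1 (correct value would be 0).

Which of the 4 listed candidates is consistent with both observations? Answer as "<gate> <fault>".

M1 inverted output

Evaluate each candidate on input P=1, Q=0:
  M0 inverted output: M0=0 [inverted output], M1=0, M2=0 → 0 — eliminated
  M1 stuck-at-0: M0=1, M1=0 [stuck-at-0], M2=0 → 0 — eliminated
  M0 stuck-at-1: M0=1 [stuck-at-1], M1=0, M2=0 → 0 — eliminated
  M1 inverted output: M0=1, M1=1 [inverted output], M2=1 → 1 — matches
Only M1 inverted output reproduces the observed 1.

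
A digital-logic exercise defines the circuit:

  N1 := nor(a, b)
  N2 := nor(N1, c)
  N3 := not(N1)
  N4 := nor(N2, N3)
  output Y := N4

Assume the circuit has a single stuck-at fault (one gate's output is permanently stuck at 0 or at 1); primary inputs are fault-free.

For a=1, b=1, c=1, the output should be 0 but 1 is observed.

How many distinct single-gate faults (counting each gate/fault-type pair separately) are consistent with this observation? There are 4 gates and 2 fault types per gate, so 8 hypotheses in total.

Fault-free: N1=0, N2=0, N3=1, N4=0 → 0. Observed 1.
  N1 stuck-at-0: output 0 ✗
  N1 stuck-at-1: output 1 ✓
  N2 stuck-at-0: output 0 ✗
  N2 stuck-at-1: output 0 ✗
  N3 stuck-at-0: output 1 ✓
  N3 stuck-at-1: output 0 ✗
  N4 stuck-at-0: output 0 ✗
  N4 stuck-at-1: output 1 ✓
Consistent faults: {N1 stuck-at-1, N3 stuck-at-0, N4 stuck-at-1} — 3 in all.

3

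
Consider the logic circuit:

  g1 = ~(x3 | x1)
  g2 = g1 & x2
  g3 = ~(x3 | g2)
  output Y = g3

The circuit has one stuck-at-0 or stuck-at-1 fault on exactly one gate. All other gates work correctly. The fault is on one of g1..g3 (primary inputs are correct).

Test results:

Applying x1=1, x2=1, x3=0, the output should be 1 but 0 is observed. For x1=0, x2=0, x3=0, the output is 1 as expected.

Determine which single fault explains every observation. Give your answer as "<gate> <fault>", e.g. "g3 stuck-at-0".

Fault-free values for test 1 (x1=1, x2=1, x3=0): g1=0, g2=0, g3=1, giving Y=1. Observed 0.
Test 1: faults giving observed 0 are {g1 stuck-at-1, g2 stuck-at-1, g3 stuck-at-0}.
Test 2 (x1=0, x2=0, x3=0): fault-free g1=1, g2=0, g3=1 → 1; observed 1. Eliminates g2 stuck-at-1, g3 stuck-at-0.
Only g1 stuck-at-1 is consistent with every test.

g1 stuck-at-1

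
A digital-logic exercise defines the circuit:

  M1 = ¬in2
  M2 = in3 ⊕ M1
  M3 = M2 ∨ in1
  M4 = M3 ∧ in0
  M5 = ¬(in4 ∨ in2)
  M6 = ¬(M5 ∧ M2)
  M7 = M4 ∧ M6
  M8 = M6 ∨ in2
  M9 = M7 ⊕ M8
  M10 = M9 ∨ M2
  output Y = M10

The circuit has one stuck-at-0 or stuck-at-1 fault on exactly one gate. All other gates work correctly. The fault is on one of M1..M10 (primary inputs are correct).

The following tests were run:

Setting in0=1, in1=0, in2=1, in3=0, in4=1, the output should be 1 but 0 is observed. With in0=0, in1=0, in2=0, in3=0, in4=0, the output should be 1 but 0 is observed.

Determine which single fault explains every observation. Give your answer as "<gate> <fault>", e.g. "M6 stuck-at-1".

M10 stuck-at-0

Fault-free values for test 1 (in0=1, in1=0, in2=1, in3=0, in4=1): M1=0, M2=0, M3=0, M4=0, M5=0, M6=1, M7=0, M8=1, M9=1, M10=1, giving Y=1. Observed 0.
Test 1: faults giving observed 0 are {M3 stuck-at-1, M4 stuck-at-1, M7 stuck-at-1, M8 stuck-at-0, M9 stuck-at-0, M10 stuck-at-0}.
Test 2 (in0=0, in1=0, in2=0, in3=0, in4=0): fault-free M1=1, M2=1, M3=1, M4=0, M5=1, M6=0, M7=0, M8=0, M9=0, M10=1 → 1; observed 0. Eliminates M3 stuck-at-1, M4 stuck-at-1, M7 stuck-at-1, M8 stuck-at-0, M9 stuck-at-0.
Only M10 stuck-at-0 is consistent with every test.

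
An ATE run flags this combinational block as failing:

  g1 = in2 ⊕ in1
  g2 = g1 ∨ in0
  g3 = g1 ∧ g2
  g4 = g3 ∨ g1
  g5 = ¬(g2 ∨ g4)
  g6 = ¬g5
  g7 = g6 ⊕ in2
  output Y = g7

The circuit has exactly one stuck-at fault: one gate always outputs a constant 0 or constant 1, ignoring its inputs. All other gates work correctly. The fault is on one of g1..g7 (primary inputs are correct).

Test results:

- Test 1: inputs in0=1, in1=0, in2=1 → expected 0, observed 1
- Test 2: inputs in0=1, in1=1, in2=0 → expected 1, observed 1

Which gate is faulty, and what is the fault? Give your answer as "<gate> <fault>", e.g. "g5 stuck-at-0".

Fault-free values for test 1 (in0=1, in1=0, in2=1): g1=1, g2=1, g3=1, g4=1, g5=0, g6=1, g7=0, giving Y=0. Observed 1.
Test 1: faults giving observed 1 are {g5 stuck-at-1, g6 stuck-at-0, g7 stuck-at-1}.
Test 2 (in0=1, in1=1, in2=0): fault-free g1=1, g2=1, g3=1, g4=1, g5=0, g6=1, g7=1 → 1; observed 1. Eliminates g5 stuck-at-1, g6 stuck-at-0.
Only g7 stuck-at-1 is consistent with every test.

g7 stuck-at-1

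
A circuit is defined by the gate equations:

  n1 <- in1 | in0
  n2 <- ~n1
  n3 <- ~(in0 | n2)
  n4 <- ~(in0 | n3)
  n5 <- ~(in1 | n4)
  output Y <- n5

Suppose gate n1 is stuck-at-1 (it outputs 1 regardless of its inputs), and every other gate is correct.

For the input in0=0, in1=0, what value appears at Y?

1

Propagate with n1 forced: n1=1 [stuck-at-1], n2=0, n3=1, n4=0, n5=1.
So Y = 1. (Without the fault it would be 0.)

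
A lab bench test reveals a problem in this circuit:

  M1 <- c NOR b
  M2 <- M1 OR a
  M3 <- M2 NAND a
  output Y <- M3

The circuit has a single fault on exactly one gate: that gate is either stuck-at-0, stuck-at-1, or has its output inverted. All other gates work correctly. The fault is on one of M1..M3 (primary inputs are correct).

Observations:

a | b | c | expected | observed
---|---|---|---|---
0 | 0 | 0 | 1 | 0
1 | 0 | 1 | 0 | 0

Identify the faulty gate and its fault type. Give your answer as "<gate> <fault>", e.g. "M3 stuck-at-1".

Fault-free values for test 1 (a=0, b=0, c=0): M1=1, M2=1, M3=1, giving Y=1. Observed 0.
Test 1: faults giving observed 0 are {M3 stuck-at-0, M3 inverted output}.
Test 2 (a=1, b=0, c=1): fault-free M1=0, M2=1, M3=0 → 0; observed 0. Eliminates M3 inverted output.
Only M3 stuck-at-0 is consistent with every test.

M3 stuck-at-0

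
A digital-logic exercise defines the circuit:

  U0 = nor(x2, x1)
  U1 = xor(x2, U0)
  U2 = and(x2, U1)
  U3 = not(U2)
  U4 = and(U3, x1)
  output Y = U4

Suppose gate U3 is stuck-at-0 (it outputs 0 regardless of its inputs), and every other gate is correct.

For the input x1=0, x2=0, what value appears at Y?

Propagate with U3 forced: U0=1, U1=1, U2=0, U3=0 [stuck-at-0], U4=0.
So Y = 0. (Same as the fault-free value — the fault is masked on this input.)

0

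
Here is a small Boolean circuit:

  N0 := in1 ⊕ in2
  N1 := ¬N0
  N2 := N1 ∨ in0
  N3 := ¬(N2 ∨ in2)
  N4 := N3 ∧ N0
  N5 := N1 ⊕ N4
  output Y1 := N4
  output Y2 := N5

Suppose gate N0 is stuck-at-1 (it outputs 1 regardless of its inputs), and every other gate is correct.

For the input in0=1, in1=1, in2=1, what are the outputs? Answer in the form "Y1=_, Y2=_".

Propagate with N0 forced: N0=1 [stuck-at-1], N1=0, N2=1, N3=0, N4=0, N5=0.
So the outputs are Y1=0, Y2=0. (Without the fault they would be Y1=0, Y2=1.)

Y1=0, Y2=0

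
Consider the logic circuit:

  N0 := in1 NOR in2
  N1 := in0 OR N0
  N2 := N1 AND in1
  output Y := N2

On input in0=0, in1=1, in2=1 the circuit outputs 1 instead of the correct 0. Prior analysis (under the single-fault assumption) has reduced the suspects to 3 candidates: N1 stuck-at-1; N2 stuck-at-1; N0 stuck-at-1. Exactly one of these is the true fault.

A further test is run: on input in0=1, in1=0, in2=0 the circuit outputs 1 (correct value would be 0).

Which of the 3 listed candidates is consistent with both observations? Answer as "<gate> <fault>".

Evaluate each candidate on input in0=1, in1=0, in2=0:
  N1 stuck-at-1: N0=1, N1=1 [stuck-at-1], N2=0 → 0 — eliminated
  N2 stuck-at-1: N0=1, N1=1, N2=1 [stuck-at-1] → 1 — matches
  N0 stuck-at-1: N0=1 [stuck-at-1], N1=1, N2=0 → 0 — eliminated
Only N2 stuck-at-1 reproduces the observed 1.

N2 stuck-at-1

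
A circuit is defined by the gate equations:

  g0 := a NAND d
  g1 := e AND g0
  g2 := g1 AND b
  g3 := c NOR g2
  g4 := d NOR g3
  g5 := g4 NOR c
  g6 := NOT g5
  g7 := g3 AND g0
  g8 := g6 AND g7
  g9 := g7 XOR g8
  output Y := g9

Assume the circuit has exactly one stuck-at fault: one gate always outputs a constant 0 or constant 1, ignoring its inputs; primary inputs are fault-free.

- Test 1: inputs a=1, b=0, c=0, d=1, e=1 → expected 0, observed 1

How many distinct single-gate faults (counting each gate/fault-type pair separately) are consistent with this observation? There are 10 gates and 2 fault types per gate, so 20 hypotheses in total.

Fault-free: g0=0, g1=0, g2=0, g3=1, g4=0, g5=1, g6=0, g7=0, g8=0, g9=0 → 0. Observed 1.
  g0: stuck-at-1 ✓; others ✗
  g1: none of the 2 fault types match ✗
  g2: none of the 2 fault types match ✗
  g3: none of the 2 fault types match ✗
  g4: none of the 2 fault types match ✗
  g5: none of the 2 fault types match ✗
  g6: none of the 2 fault types match ✗
  g7: stuck-at-1 ✓; others ✗
  g8: stuck-at-1 ✓; others ✗
  g9: stuck-at-1 ✓; others ✗
Consistent faults: {g0 stuck-at-1, g7 stuck-at-1, g8 stuck-at-1, g9 stuck-at-1} — 4 in all.

4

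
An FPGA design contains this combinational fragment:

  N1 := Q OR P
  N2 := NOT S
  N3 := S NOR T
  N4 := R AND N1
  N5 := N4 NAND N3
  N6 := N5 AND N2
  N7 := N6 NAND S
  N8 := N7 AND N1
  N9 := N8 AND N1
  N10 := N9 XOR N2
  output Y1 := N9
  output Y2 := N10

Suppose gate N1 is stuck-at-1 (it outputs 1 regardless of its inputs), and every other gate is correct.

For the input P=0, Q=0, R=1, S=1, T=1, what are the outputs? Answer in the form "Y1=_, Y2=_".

Y1=1, Y2=1

Propagate with N1 forced: N1=1 [stuck-at-1], N2=0, N3=0, N4=1, N5=1, N6=0, N7=1, N8=1, N9=1, N10=1.
So the outputs are Y1=1, Y2=1. (Without the fault they would be Y1=0, Y2=0.)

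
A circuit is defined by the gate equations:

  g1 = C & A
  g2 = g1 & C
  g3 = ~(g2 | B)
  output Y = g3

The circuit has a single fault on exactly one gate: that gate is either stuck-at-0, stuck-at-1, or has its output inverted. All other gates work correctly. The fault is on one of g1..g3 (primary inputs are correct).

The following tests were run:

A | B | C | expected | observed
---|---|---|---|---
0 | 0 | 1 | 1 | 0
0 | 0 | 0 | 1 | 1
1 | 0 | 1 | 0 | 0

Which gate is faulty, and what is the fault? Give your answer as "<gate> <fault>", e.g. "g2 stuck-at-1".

g1 stuck-at-1

Fault-free values for test 1 (A=0, B=0, C=1): g1=0, g2=0, g3=1, giving Y=1. Observed 0.
Test 1: faults giving observed 0 are {g1 stuck-at-1, g1 inverted output, g2 stuck-at-1, g2 inverted output, g3 stuck-at-0, g3 inverted output}.
Test 2 (A=0, B=0, C=0): fault-free g1=0, g2=0, g3=1 → 1; observed 1. Eliminates g2 stuck-at-1, g2 inverted output, g3 stuck-at-0, g3 inverted output.
Test 3 (A=1, B=0, C=1): fault-free g1=1, g2=1, g3=0 → 0; observed 0. Eliminates g1 inverted output.
Only g1 stuck-at-1 is consistent with every test.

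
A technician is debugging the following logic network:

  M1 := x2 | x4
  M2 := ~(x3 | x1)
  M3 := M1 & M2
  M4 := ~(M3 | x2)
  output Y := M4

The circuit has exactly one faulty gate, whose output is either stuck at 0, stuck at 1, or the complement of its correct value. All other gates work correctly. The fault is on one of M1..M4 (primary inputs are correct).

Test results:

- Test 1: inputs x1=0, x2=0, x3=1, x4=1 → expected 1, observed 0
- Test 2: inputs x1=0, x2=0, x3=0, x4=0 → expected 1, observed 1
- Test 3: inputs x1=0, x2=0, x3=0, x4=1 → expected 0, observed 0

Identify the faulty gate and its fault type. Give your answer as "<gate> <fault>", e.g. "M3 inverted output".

M2 stuck-at-1

Fault-free values for test 1 (x1=0, x2=0, x3=1, x4=1): M1=1, M2=0, M3=0, M4=1, giving Y=1. Observed 0.
Test 1: faults giving observed 0 are {M2 stuck-at-1, M2 inverted output, M3 stuck-at-1, M3 inverted output, M4 stuck-at-0, M4 inverted output}.
Test 2 (x1=0, x2=0, x3=0, x4=0): fault-free M1=0, M2=1, M3=0, M4=1 → 1; observed 1. Eliminates M3 stuck-at-1, M3 inverted output, M4 stuck-at-0, M4 inverted output.
Test 3 (x1=0, x2=0, x3=0, x4=1): fault-free M1=1, M2=1, M3=1, M4=0 → 0; observed 0. Eliminates M2 inverted output.
Only M2 stuck-at-1 is consistent with every test.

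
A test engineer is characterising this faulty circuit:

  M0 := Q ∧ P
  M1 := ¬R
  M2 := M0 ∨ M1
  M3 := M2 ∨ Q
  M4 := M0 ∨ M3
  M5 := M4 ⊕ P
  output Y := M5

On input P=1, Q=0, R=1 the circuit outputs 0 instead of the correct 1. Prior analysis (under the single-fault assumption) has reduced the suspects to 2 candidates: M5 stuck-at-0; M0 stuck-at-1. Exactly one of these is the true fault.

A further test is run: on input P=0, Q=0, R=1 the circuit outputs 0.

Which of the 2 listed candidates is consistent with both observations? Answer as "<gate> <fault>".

Evaluate each candidate on input P=0, Q=0, R=1:
  M5 stuck-at-0: M0=0, M1=0, M2=0, M3=0, M4=0, M5=0 [stuck-at-0] → 0 — matches
  M0 stuck-at-1: M0=1 [stuck-at-1], M1=0, M2=1, M3=1, M4=1, M5=1 → 1 — eliminated
Only M5 stuck-at-0 reproduces the observed 0.

M5 stuck-at-0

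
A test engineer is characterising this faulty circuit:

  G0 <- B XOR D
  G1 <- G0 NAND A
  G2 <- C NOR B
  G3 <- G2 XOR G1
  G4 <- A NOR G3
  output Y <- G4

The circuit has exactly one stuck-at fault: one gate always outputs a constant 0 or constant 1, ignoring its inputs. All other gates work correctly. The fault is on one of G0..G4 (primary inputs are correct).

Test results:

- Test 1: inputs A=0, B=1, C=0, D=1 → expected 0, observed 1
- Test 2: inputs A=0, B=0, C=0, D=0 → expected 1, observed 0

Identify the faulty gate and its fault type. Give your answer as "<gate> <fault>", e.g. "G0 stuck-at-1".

G1 stuck-at-0

Fault-free values for test 1 (A=0, B=1, C=0, D=1): G0=0, G1=1, G2=0, G3=1, G4=0, giving Y=0. Observed 1.
Test 1: faults giving observed 1 are {G1 stuck-at-0, G2 stuck-at-1, G3 stuck-at-0, G4 stuck-at-1}.
Test 2 (A=0, B=0, C=0, D=0): fault-free G0=0, G1=1, G2=1, G3=0, G4=1 → 1; observed 0. Eliminates G2 stuck-at-1, G3 stuck-at-0, G4 stuck-at-1.
Only G1 stuck-at-0 is consistent with every test.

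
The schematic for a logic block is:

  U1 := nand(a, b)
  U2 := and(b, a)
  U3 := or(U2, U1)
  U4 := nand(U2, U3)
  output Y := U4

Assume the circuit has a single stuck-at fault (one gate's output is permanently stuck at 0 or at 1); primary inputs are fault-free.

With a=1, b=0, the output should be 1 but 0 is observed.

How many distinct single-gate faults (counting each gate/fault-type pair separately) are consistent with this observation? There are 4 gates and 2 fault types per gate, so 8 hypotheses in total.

2

Fault-free: U1=1, U2=0, U3=1, U4=1 → 1. Observed 0.
  U1 stuck-at-0: output 1 ✗
  U1 stuck-at-1: output 1 ✗
  U2 stuck-at-0: output 1 ✗
  U2 stuck-at-1: output 0 ✓
  U3 stuck-at-0: output 1 ✗
  U3 stuck-at-1: output 1 ✗
  U4 stuck-at-0: output 0 ✓
  U4 stuck-at-1: output 1 ✗
Consistent faults: {U2 stuck-at-1, U4 stuck-at-0} — 2 in all.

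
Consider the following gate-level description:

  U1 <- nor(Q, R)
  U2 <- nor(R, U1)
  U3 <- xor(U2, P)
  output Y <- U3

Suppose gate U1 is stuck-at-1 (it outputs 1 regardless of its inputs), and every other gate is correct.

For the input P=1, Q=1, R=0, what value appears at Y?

1

Propagate with U1 forced: U1=1 [stuck-at-1], U2=0, U3=1.
So Y = 1. (Without the fault it would be 0.)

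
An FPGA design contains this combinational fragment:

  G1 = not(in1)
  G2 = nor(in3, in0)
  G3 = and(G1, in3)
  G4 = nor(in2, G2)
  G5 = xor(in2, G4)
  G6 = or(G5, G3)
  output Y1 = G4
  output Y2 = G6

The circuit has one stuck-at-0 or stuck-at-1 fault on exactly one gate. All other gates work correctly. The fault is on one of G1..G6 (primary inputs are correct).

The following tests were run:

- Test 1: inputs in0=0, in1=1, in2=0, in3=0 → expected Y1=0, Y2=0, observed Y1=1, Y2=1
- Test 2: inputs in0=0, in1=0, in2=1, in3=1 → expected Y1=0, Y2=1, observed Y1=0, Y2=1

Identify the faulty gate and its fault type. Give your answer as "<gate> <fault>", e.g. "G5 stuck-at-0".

Fault-free values for test 1 (in0=0, in1=1, in2=0, in3=0): G1=0, G2=1, G3=0, G4=0, G5=0, G6=0, giving Y1=0, Y2=0. Observed Y1=1, Y2=1.
Test 1: faults giving observed Y1=1, Y2=1 are {G2 stuck-at-0, G4 stuck-at-1}.
Test 2 (in0=0, in1=0, in2=1, in3=1): fault-free G1=1, G2=0, G3=1, G4=0, G5=1, G6=1 → Y1=0, Y2=1; observed Y1=0, Y2=1. Eliminates G4 stuck-at-1.
Only G2 stuck-at-0 is consistent with every test.

G2 stuck-at-0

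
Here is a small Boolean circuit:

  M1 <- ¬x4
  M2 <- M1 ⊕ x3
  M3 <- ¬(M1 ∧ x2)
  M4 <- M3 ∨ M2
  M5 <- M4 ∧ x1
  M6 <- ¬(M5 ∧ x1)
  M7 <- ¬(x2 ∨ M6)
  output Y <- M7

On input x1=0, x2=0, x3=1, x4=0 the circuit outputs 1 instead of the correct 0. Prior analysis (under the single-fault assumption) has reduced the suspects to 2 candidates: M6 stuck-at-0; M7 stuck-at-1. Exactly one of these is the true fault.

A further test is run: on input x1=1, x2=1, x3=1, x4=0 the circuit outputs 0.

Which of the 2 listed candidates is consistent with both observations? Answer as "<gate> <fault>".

M6 stuck-at-0

Evaluate each candidate on input x1=1, x2=1, x3=1, x4=0:
  M6 stuck-at-0: M1=1, M2=0, M3=0, M4=0, M5=0, M6=0 [stuck-at-0], M7=0 → 0 — matches
  M7 stuck-at-1: M1=1, M2=0, M3=0, M4=0, M5=0, M6=1, M7=1 [stuck-at-1] → 1 — eliminated
Only M6 stuck-at-0 reproduces the observed 0.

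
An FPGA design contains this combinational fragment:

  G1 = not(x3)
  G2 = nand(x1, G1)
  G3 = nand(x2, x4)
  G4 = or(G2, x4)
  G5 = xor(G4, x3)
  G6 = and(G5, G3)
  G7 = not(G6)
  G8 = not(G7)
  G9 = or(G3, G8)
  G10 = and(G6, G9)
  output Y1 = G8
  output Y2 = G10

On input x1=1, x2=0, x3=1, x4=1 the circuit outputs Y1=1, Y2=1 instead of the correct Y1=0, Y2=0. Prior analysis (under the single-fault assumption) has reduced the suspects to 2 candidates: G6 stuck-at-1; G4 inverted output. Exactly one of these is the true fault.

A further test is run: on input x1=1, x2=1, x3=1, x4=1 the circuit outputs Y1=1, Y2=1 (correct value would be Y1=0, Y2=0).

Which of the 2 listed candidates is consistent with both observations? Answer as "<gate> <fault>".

G6 stuck-at-1

Evaluate each candidate on input x1=1, x2=1, x3=1, x4=1:
  G6 stuck-at-1: G1=0, G2=1, G3=0, G4=1, G5=0, G6=1 [stuck-at-1], G7=0, G8=1, G9=1, G10=1 → Y1=1, Y2=1 — matches
  G4 inverted output: G1=0, G2=1, G3=0, G4=0 [inverted output], G5=1, G6=0, G7=1, G8=0, G9=0, G10=0 → Y1=0, Y2=0 — eliminated
Only G6 stuck-at-1 reproduces the observed Y1=1, Y2=1.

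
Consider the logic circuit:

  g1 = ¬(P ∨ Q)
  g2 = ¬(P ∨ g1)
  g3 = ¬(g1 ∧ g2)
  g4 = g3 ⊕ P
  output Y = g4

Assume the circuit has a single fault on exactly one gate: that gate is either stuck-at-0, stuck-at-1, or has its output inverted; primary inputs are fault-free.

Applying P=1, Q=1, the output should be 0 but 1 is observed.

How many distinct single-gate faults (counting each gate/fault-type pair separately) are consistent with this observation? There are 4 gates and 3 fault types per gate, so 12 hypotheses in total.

Fault-free: g1=0, g2=0, g3=1, g4=0 → 0. Observed 1.
  g1 stuck-at-0: output 0 ✗
  g1 stuck-at-1: output 0 ✗
  g1 inverted output: output 0 ✗
  g2 stuck-at-0: output 0 ✗
  g2 stuck-at-1: output 0 ✗
  g2 inverted output: output 0 ✗
  g3 stuck-at-0: output 1 ✓
  g3 stuck-at-1: output 0 ✗
  g3 inverted output: output 1 ✓
  g4 stuck-at-0: output 0 ✗
  g4 stuck-at-1: output 1 ✓
  g4 inverted output: output 1 ✓
Consistent faults: {g3 stuck-at-0, g3 inverted output, g4 stuck-at-1, g4 inverted output} — 4 in all.

4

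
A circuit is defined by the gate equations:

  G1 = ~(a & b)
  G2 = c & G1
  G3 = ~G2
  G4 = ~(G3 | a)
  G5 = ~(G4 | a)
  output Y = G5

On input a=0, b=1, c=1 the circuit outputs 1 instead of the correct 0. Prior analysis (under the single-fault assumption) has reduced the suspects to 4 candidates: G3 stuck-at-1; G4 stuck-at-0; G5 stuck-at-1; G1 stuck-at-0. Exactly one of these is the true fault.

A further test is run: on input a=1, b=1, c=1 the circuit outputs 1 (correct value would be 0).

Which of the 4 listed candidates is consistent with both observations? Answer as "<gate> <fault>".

G5 stuck-at-1

Evaluate each candidate on input a=1, b=1, c=1:
  G3 stuck-at-1: G1=0, G2=0, G3=1 [stuck-at-1], G4=0, G5=0 → 0 — eliminated
  G4 stuck-at-0: G1=0, G2=0, G3=1, G4=0 [stuck-at-0], G5=0 → 0 — eliminated
  G5 stuck-at-1: G1=0, G2=0, G3=1, G4=0, G5=1 [stuck-at-1] → 1 — matches
  G1 stuck-at-0: G1=0 [stuck-at-0], G2=0, G3=1, G4=0, G5=0 → 0 — eliminated
Only G5 stuck-at-1 reproduces the observed 1.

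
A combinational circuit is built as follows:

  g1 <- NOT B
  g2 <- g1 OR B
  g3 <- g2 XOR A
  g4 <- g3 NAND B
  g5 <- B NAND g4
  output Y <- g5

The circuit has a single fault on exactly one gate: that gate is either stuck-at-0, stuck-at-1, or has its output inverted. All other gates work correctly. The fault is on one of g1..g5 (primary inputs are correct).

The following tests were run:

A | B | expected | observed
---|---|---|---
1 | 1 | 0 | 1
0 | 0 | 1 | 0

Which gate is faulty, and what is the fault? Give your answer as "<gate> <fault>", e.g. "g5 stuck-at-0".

Fault-free values for test 1 (A=1, B=1): g1=0, g2=1, g3=0, g4=1, g5=0, giving Y=0. Observed 1.
Test 1: faults giving observed 1 are {g2 stuck-at-0, g2 inverted output, g3 stuck-at-1, g3 inverted output, g4 stuck-at-0, g4 inverted output, g5 stuck-at-1, g5 inverted output}.
Test 2 (A=0, B=0): fault-free g1=1, g2=1, g3=1, g4=1, g5=1 → 1; observed 0. Eliminates g2 stuck-at-0, g2 inverted output, g3 stuck-at-1, g3 inverted output, g4 stuck-at-0, g4 inverted output, g5 stuck-at-1.
Only g5 inverted output is consistent with every test.

g5 inverted output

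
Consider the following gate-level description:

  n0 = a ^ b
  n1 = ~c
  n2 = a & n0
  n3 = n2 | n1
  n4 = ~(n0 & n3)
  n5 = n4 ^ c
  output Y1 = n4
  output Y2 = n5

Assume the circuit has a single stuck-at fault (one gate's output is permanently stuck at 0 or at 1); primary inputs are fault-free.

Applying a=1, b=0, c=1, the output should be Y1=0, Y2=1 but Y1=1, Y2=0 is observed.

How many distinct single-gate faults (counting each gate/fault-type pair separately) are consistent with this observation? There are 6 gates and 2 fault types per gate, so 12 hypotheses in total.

4

Fault-free: n0=1, n1=0, n2=1, n3=1, n4=0, n5=1 → Y1=0, Y2=1. Observed Y1=1, Y2=0.
  n0 stuck-at-0: output Y1=1, Y2=0 ✓
  n0 stuck-at-1: output Y1=0, Y2=1 ✗
  n1 stuck-at-0: output Y1=0, Y2=1 ✗
  n1 stuck-at-1: output Y1=0, Y2=1 ✗
  n2 stuck-at-0: output Y1=1, Y2=0 ✓
  n2 stuck-at-1: output Y1=0, Y2=1 ✗
  n3 stuck-at-0: output Y1=1, Y2=0 ✓
  n3 stuck-at-1: output Y1=0, Y2=1 ✗
  n4 stuck-at-0: output Y1=0, Y2=1 ✗
  n4 stuck-at-1: output Y1=1, Y2=0 ✓
  n5 stuck-at-0: output Y1=0, Y2=0 ✗
  n5 stuck-at-1: output Y1=0, Y2=1 ✗
Consistent faults: {n0 stuck-at-0, n2 stuck-at-0, n3 stuck-at-0, n4 stuck-at-1} — 4 in all.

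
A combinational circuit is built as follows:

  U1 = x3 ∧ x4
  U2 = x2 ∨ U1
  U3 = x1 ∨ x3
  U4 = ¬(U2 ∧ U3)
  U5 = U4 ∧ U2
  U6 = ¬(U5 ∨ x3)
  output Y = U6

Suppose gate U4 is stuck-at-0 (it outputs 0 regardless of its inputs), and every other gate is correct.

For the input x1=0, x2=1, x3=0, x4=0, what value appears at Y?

1

Propagate with U4 forced: U1=0, U2=1, U3=0, U4=0 [stuck-at-0], U5=0, U6=1.
So Y = 1. (Without the fault it would be 0.)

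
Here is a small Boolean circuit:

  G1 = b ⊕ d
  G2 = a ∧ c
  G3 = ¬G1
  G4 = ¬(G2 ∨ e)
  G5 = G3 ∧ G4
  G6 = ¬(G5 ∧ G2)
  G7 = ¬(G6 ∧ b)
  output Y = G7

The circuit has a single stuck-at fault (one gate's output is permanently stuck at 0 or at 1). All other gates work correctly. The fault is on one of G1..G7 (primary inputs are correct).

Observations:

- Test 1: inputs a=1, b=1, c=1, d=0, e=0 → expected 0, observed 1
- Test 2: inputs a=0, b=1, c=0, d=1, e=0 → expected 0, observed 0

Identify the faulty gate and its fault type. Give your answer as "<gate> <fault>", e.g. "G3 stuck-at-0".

G5 stuck-at-1

Fault-free values for test 1 (a=1, b=1, c=1, d=0, e=0): G1=1, G2=1, G3=0, G4=0, G5=0, G6=1, G7=0, giving Y=0. Observed 1.
Test 1: faults giving observed 1 are {G5 stuck-at-1, G6 stuck-at-0, G7 stuck-at-1}.
Test 2 (a=0, b=1, c=0, d=1, e=0): fault-free G1=0, G2=0, G3=1, G4=1, G5=1, G6=1, G7=0 → 0; observed 0. Eliminates G6 stuck-at-0, G7 stuck-at-1.
Only G5 stuck-at-1 is consistent with every test.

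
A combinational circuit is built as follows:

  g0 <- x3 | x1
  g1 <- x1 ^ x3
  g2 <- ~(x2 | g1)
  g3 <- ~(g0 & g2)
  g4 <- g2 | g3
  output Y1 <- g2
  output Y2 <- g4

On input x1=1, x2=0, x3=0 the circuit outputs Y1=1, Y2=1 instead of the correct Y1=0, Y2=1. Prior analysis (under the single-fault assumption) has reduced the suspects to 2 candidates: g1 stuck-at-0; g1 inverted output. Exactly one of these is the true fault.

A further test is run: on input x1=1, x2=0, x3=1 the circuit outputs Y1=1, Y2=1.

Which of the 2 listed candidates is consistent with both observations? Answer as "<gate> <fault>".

g1 stuck-at-0

Evaluate each candidate on input x1=1, x2=0, x3=1:
  g1 stuck-at-0: g0=1, g1=0 [stuck-at-0], g2=1, g3=0, g4=1 → Y1=1, Y2=1 — matches
  g1 inverted output: g0=1, g1=1 [inverted output], g2=0, g3=1, g4=1 → Y1=0, Y2=1 — eliminated
Only g1 stuck-at-0 reproduces the observed Y1=1, Y2=1.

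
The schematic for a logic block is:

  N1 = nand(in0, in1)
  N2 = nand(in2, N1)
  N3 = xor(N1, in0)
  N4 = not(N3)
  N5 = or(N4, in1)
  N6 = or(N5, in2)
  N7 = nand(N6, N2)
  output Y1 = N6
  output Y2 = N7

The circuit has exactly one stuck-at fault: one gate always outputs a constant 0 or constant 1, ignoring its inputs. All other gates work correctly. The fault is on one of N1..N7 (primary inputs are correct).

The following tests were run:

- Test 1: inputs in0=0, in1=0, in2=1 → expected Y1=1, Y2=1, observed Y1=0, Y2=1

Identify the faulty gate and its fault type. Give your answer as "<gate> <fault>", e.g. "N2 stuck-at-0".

Fault-free values for test 1 (in0=0, in1=0, in2=1): N1=1, N2=0, N3=1, N4=0, N5=0, N6=1, N7=1, giving Y1=1, Y2=1. Observed Y1=0, Y2=1.
Test 1: faults giving observed Y1=0, Y2=1 are {N6 stuck-at-0}.
Only N6 stuck-at-0 is consistent with every test.

N6 stuck-at-0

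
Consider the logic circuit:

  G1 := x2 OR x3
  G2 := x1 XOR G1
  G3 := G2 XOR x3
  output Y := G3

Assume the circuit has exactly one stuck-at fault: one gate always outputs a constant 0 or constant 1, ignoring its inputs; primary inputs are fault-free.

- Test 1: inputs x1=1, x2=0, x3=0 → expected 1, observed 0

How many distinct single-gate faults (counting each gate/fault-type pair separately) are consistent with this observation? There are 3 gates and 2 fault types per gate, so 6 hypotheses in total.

3

Fault-free: G1=0, G2=1, G3=1 → 1. Observed 0.
  G1 stuck-at-0: output 1 ✗
  G1 stuck-at-1: output 0 ✓
  G2 stuck-at-0: output 0 ✓
  G2 stuck-at-1: output 1 ✗
  G3 stuck-at-0: output 0 ✓
  G3 stuck-at-1: output 1 ✗
Consistent faults: {G1 stuck-at-1, G2 stuck-at-0, G3 stuck-at-0} — 3 in all.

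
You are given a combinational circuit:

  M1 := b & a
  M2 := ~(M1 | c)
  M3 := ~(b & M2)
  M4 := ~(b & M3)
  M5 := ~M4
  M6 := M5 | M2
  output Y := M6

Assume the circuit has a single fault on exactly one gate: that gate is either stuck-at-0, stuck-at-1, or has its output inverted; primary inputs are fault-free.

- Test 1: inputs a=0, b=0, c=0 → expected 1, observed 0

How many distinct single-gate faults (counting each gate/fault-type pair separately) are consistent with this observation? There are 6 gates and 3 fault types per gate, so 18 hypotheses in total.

Fault-free: M1=0, M2=1, M3=1, M4=1, M5=0, M6=1 → 1. Observed 0.
  M1: stuck-at-1, inverted output ✓; others ✗
  M2: stuck-at-0, inverted output ✓; others ✗
  M3: none of the 3 fault types match ✗
  M4: none of the 3 fault types match ✗
  M5: none of the 3 fault types match ✗
  M6: stuck-at-0, inverted output ✓; others ✗
Consistent faults: {M1 stuck-at-1, M1 inverted output, M2 stuck-at-0, M2 inverted output, M6 stuck-at-0, M6 inverted output} — 6 in all.

6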